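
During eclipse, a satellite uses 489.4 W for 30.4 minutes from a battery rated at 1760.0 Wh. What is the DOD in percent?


E_used = P * t / 60 = 489.4 * 30.4 / 60 = 247.9627 Wh
DOD = E_used / E_total * 100 = 247.9627 / 1760.0 * 100
DOD = 14.0888 %

14.0888 %


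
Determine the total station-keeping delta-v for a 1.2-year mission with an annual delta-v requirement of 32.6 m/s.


dV = rate * years = 32.6 * 1.2
dV = 39.1200 m/s

39.1200 m/s


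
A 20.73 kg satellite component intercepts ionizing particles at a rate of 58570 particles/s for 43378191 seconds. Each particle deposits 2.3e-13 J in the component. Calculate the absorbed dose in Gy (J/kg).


Total energy deposited = rate * time * E_per
  = 58570 * 43378191 * 2.3e-13 = 0.5843519 J
Dose = E_total / mass = 0.5843519 / 20.73
Dose = 0.02818871 Gy

0.0282 Gy


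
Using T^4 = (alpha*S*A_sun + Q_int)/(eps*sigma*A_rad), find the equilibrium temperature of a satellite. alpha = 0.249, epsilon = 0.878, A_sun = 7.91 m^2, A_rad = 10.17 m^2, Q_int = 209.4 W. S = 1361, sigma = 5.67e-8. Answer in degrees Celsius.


Numerator = alpha*S*A_sun + Q_int = 0.249*1361*7.91 + 209.4 = 2890.0120 W
Denominator = eps*sigma*A_rad = 0.878*5.67e-8*10.17 = 5.0628904e-07 W/K^4
T^4 = 5.7082254e+09 K^4
T = 274.8687 K = 1.7187 C

1.7187 degrees Celsius


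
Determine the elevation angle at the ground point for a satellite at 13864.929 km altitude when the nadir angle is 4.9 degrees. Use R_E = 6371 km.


r = R_E + alt = 20235.9290 km
Law of sines in the satellite / Earth-center / ground-point triangle:
  sin(nadir)/R_E = sin(90 + el)/r  =>  cos(el) = (r/R_E)*sin(nadir)
cos(el) = (20235.9290 / 6371.0000) * sin(4.9 deg) = 0.271306
el = arccos(0.271306) = 74.2580 deg
(Earth-central angle = 90 - nadir - el = 10.8420 deg)

74.2580 degrees


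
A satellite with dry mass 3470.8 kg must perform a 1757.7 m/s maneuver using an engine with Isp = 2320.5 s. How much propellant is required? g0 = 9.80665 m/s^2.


ve = Isp * g0 = 2320.5 * 9.80665 = 22756.331325 m/s
mass ratio = exp(dv/ve) = exp(1757.7/22756.331325) = 1.08030136
m_prop = m_dry * (mr - 1) = 3470.8 * (1.08030136 - 1)
m_prop = 278.7100 kg

278.7100 kg


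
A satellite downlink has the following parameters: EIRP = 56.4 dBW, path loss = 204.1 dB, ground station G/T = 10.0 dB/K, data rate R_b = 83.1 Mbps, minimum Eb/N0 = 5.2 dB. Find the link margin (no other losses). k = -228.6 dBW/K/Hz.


C/N0 = EIRP - FSPL + G/T - k = 56.4 - 204.1 + 10.0 - (-228.6)
C/N0 = 90.9000 dB-Hz
R_b = 83.1 Mbps = 8.31e+07 bps -> 10*log10(R_b) = 79.1960 dB-Hz
Eb/N0 = C/N0 - 10*log10(R_b) = 90.9000 - 79.1960 = 11.7040 dB
Margin = Eb/N0 - Eb/N0_req = 11.7040 - 5.2 = 6.5040 dB (link closes)

6.5040 dB


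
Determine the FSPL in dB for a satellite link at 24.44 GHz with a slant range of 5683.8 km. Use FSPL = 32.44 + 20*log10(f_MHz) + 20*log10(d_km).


f = 24.44 GHz = 24440.0000 MHz
d = 5683.8 km
FSPL = 32.44 + 20*log10(24440.0000) + 20*log10(5683.8)
FSPL = 32.44 + 87.7620 + 75.0928
FSPL = 195.2948 dB

195.2948 dB


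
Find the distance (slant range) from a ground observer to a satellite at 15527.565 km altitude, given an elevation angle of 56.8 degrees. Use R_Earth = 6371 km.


h = 15527.565 km, el = 56.8 deg
d = -R_E*sin(el) + sqrt((R_E*sin(el))^2 + 2*R_E*h + h^2)
d = -6371.0000*sin(0.991347) + sqrt((6371.0000*0.8367643)^2 + 2*6371.0000*15527.565 + 15527.565^2)
d = 16287.8862 km

16287.8862 km


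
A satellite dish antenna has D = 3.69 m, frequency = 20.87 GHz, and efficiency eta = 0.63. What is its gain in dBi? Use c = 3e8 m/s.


lambda = c/f = 3e8 / 2.087e+10 = 0.0143747 m
G = eta*(pi*D/lambda)^2 = 0.63*(pi*3.69/0.0143747)^2
G = 409727.7850 (linear)
G = 10*log10(409727.7850) = 56.1250 dBi

56.1250 dBi


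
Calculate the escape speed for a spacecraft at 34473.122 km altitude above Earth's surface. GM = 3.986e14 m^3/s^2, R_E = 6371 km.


r = 6371.0 + 34473.122 = 40844.1220 km = 4.0844122e+07 m
v_esc = sqrt(2*mu/r) = sqrt(2*3.986e14 / 4.0844122e+07)
v_esc = 4417.9303 m/s = 4.4179 km/s

4.4179 km/s


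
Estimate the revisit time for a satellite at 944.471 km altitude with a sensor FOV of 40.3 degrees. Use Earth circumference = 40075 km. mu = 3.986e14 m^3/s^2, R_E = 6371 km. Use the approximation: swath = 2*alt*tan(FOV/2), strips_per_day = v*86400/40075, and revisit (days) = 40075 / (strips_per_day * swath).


swath = 2*944.471*tan(0.3516838) = 693.1244 km
v = sqrt(mu/r) = 7381.5489 m/s = 7.3815 km/s
strips/day = v*86400/40075 = 7.3815*86400/40075 = 15.9143
coverage/day = strips * swath = 15.9143 * 693.1244 = 11030.5936 km
revisit = 40075 / 11030.5936 = 3.6331 days

3.6331 days


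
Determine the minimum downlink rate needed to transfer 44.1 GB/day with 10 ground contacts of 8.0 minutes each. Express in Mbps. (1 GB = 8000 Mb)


total contact time = 10 * 8.0 * 60 = 4800.0000 s
data = 44.1 GB = 352800.0000 Mb
rate = 352800.0000 / 4800.0000 = 73.5000 Mbps

73.5000 Mbps


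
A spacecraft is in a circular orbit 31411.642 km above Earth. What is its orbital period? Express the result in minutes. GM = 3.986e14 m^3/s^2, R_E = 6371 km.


r = 37782.6420 km = 3.7782642e+07 m
T = 2*pi*sqrt(r^3/mu) = 2*pi*sqrt(5.3935781e+22 / 3.986e14)
T = 73088.6106 s = 1218.1435 min

1218.1435 minutes


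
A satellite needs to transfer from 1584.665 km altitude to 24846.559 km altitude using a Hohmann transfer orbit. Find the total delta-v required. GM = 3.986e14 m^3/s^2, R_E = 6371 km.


r1 = 7955.6650 km = 7.955665e+06 m
r2 = 31217.5590 km = 3.1217559e+07 m
dv1 = sqrt(mu/r1)*(sqrt(2*r2/(r1+r2)) - 1) = 1857.8217 m/s
dv2 = sqrt(mu/r2)*(1 - sqrt(2*r1/(r1+r2))) = 1295.9581 m/s
total dv = |dv1| + |dv2| = 1857.8217 + 1295.9581 = 3153.7798 m/s = 3.1538 km/s

3.1538 km/s


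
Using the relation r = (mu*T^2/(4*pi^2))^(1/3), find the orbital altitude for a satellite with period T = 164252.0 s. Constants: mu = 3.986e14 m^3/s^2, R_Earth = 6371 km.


T = 164252.0 s
r = (mu*T^2/(4*pi^2))^(1/3) = (3.986e14 * 164252.0^2 / (4*pi^2))^(1/3)
r = 6.4823573e+07 m = 64823.5728 km
alt = r - R_E = 64823.5728 - 6371 = 58452.5728 km

58452.5728 km


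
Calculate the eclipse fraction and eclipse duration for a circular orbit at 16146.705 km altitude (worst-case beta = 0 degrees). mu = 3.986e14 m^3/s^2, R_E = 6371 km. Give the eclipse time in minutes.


r = 22517.7050 km
T = 560.4620 min
Eclipse fraction = arcsin(R_E/r)/pi = arcsin(6371.0000/22517.7050)/pi
= arcsin(0.2829329)/pi = 0.09130738
Eclipse duration = 0.09130738 * 560.4620 = 51.1743 min

51.1743 minutes


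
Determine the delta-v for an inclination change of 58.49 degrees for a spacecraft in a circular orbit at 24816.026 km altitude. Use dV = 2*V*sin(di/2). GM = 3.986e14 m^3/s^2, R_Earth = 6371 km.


r = 31187.0260 km = 3.1187026e+07 m
V = sqrt(mu/r) = 3575.0463 m/s
di = 58.49 deg = 1.0208 rad
dV = 2*V*sin(di/2) = 2*3575.0463*sin(0.5104215)
dV = 3493.1427 m/s = 3.4931 km/s

3.4931 km/s


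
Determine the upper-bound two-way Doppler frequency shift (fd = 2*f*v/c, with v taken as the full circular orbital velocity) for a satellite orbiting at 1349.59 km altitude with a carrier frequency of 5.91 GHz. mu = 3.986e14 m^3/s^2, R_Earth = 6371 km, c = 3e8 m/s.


r = 7.72059e+06 m
v = sqrt(mu/r) = 7185.2751 m/s (worst-case radial velocity)
f = 5.91 GHz = 5.91e+09 Hz
fd = 2*f*v/c = 2*5.91e+09*7185.2751/3.0e+08
fd = 283099.8401 Hz

283099.8401 Hz


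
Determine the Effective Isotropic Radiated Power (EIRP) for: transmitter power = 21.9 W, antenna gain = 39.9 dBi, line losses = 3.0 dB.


Pt = 21.9 W = 13.4044 dBW
EIRP = Pt_dBW + Gt - losses = 13.4044 + 39.9 - 3.0 = 50.3044 dBW

50.3044 dBW


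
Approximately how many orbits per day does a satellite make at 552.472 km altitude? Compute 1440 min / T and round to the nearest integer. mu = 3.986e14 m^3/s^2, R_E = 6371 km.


r = 6.923472e+06 m
T = 2*pi*sqrt(r^3/mu) = 5733.2005 s = 95.5533 min
revs/day = 1440 / 95.5533 = 15.0701
Rounded: 15 revolutions per day

15 revolutions per day


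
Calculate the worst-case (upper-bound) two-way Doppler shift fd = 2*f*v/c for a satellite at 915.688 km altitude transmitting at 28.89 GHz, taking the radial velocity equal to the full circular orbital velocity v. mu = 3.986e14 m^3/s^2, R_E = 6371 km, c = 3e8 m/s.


r = 7.286688e+06 m
v = sqrt(mu/r) = 7396.1134 m/s (worst-case radial velocity)
f = 28.89 GHz = 2.889e+10 Hz
fd = 2*f*v/c = 2*2.889e+10*7396.1134/3.0e+08
fd = 1.4244914e+06 Hz

1.4245e+06 Hz


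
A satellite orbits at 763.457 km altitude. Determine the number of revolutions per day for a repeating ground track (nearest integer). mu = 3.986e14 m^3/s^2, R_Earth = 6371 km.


r = 7.134457e+06 m
T = 2*pi*sqrt(r^3/mu) = 5997.2563 s = 99.9543 min
revs/day = 1440 / 99.9543 = 14.4066
Rounded: 14 revolutions per day

14 revolutions per day


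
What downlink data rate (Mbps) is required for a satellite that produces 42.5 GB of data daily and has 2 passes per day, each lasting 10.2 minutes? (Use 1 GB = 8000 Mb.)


total contact time = 2 * 10.2 * 60 = 1224.0000 s
data = 42.5 GB = 340000.0000 Mb
rate = 340000.0000 / 1224.0000 = 277.7778 Mbps

277.7778 Mbps


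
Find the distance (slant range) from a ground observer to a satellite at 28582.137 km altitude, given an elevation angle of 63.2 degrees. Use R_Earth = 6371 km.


h = 28582.137 km, el = 63.2 deg
d = -R_E*sin(el) + sqrt((R_E*sin(el))^2 + 2*R_E*h + h^2)
d = -6371.0000*sin(1.1030) + sqrt((6371.0000*0.8925858)^2 + 2*6371.0000*28582.137 + 28582.137^2)
d = 29148.2363 km

29148.2363 km


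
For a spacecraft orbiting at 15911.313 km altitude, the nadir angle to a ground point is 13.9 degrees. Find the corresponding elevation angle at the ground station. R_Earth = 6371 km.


r = R_E + alt = 22282.3130 km
Law of sines in the satellite / Earth-center / ground-point triangle:
  sin(nadir)/R_E = sin(90 + el)/r  =>  cos(el) = (r/R_E)*sin(nadir)
cos(el) = (22282.3130 / 6371.0000) * sin(13.9 deg) = 0.8401878
el = arccos(0.8401878) = 32.8400 deg
(Earth-central angle = 90 - nadir - el = 43.2600 deg)

32.8400 degrees


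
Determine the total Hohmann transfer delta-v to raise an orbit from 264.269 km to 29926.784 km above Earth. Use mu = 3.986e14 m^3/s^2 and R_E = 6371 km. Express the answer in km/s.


r1 = 6635.2690 km = 6.635269e+06 m
r2 = 36297.7840 km = 3.6297784e+07 m
dv1 = sqrt(mu/r1)*(sqrt(2*r2/(r1+r2)) - 1) = 2327.8891 m/s
dv2 = sqrt(mu/r2)*(1 - sqrt(2*r1/(r1+r2))) = 1471.4470 m/s
total dv = |dv1| + |dv2| = 2327.8891 + 1471.4470 = 3799.3361 m/s = 3.7993 km/s

3.7993 km/s


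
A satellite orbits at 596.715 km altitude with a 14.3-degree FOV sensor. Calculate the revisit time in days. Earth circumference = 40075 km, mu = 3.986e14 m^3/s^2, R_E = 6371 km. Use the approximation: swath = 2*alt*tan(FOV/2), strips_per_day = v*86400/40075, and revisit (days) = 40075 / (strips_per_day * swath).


swath = 2*596.715*tan(0.124791) = 149.7073 km
v = sqrt(mu/r) = 7563.5113 m/s = 7.5635 km/s
strips/day = v*86400/40075 = 7.5635*86400/40075 = 16.3066
coverage/day = strips * swath = 16.3066 * 149.7073 = 2441.2185 km
revisit = 40075 / 2441.2185 = 16.4160 days

16.4160 days


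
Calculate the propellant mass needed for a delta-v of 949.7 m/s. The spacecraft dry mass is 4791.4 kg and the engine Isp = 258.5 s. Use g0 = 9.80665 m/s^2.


ve = Isp * g0 = 258.5 * 9.80665 = 2535.019025 m/s
mass ratio = exp(dv/ve) = exp(949.7/2535.019025) = 1.45445651
m_prop = m_dry * (mr - 1) = 4791.4 * (1.45445651 - 1)
m_prop = 2177.4829 kg

2177.4829 kg


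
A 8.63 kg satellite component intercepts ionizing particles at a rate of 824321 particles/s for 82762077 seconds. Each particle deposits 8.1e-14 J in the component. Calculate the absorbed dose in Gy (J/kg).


Total energy deposited = rate * time * E_per
  = 824321 * 82762077 * 8.1e-14 = 5.5260 J
Dose = E_total / mass = 5.5260 / 8.63
Dose = 0.6403272 Gy

0.6403 Gy


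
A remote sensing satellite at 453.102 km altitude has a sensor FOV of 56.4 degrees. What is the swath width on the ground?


FOV = 56.4 deg = 0.9843657 rad
swath = 2 * alt * tan(FOV/2) = 2 * 453.102 * tan(0.4921828)
swath = 2 * 453.102 * 0.5361953
swath = 485.9023 km

485.9023 km


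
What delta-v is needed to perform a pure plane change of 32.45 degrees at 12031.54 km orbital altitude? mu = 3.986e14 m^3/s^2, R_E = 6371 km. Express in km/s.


r = 18402.5400 km = 1.840254e+07 m
V = sqrt(mu/r) = 4654.0363 m/s
di = 32.45 deg = 0.5663593 rad
dV = 2*V*sin(di/2) = 2*4654.0363*sin(0.2831797)
dV = 2600.7693 m/s = 2.6008 km/s

2.6008 km/s


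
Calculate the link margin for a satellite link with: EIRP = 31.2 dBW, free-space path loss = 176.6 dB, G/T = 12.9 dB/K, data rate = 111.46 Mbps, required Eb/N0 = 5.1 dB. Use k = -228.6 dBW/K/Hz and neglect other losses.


C/N0 = EIRP - FSPL + G/T - k = 31.2 - 176.6 + 12.9 - (-228.6)
C/N0 = 96.1000 dB-Hz
R_b = 111.46 Mbps = 1.1146e+08 bps -> 10*log10(R_b) = 80.4712 dB-Hz
Eb/N0 = C/N0 - 10*log10(R_b) = 96.1000 - 80.4712 = 15.6288 dB
Margin = Eb/N0 - Eb/N0_req = 15.6288 - 5.1 = 10.5288 dB (link closes)

10.5288 dB


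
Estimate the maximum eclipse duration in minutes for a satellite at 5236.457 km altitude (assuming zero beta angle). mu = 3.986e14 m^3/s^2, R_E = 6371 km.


r = 11607.4570 km
T = 207.4271 min
Eclipse fraction = arcsin(R_E/r)/pi = arcsin(6371.0000/11607.4570)/pi
= arcsin(0.5488713)/pi = 0.1849423
Eclipse duration = 0.1849423 * 207.4271 = 38.3621 min

38.3621 minutes


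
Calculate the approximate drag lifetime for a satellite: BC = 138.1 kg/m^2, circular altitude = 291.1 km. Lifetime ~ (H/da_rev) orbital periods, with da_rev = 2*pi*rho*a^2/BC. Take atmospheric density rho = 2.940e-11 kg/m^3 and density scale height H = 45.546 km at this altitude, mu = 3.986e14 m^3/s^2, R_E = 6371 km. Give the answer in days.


a = R_E + alt = 6662.1000 km = 6.6621e+06 m
da_rev = 2*pi*rho*a^2/BC = 2*pi*2.940e-11*(6.6621e+06)^2/138.1 = 59.368464 m per revolution
N = H/da_rev = 45546.0000 m / 59.368464 m = 767.1750 revolutions
P = 2*pi*sqrt(a^3/mu) = 5411.6281 s
lifetime = N*P = 767.1750 * 5411.6281 = 4.1516656e+06 s = 48.0517 days

48.0517 days


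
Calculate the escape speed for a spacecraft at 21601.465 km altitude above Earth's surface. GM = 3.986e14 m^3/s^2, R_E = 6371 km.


r = 6371.0 + 21601.465 = 27972.4650 km = 2.7972465e+07 m
v_esc = sqrt(2*mu/r) = sqrt(2*3.986e14 / 2.7972465e+07)
v_esc = 5338.4881 m/s = 5.3385 km/s

5.3385 km/s


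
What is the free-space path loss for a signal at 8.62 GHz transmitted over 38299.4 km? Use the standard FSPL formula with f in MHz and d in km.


f = 8.62 GHz = 8620.0000 MHz
d = 38299.4 km
FSPL = 32.44 + 20*log10(8620.0000) + 20*log10(38299.4)
FSPL = 32.44 + 78.7101 + 91.6638
FSPL = 202.8140 dB

202.8140 dB


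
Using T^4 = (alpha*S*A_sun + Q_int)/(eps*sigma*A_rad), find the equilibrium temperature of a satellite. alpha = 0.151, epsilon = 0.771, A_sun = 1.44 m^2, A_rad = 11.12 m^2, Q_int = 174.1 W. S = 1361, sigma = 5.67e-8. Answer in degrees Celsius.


Numerator = alpha*S*A_sun + Q_int = 0.151*1361*1.44 + 174.1 = 470.0358 W
Denominator = eps*sigma*A_rad = 0.771*5.67e-8*11.12 = 4.8611858e-07 W/K^4
T^4 = 9.6691601e+08 K^4
T = 176.3385 K = -96.8115 C

-96.8115 degrees Celsius


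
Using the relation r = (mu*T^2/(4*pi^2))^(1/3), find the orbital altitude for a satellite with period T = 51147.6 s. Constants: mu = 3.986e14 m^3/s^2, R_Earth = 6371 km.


T = 51147.6 s
r = (mu*T^2/(4*pi^2))^(1/3) = (3.986e14 * 51147.6^2 / (4*pi^2))^(1/3)
r = 2.9781234e+07 m = 29781.2342 km
alt = r - R_E = 29781.2342 - 6371 = 23410.2342 km

23410.2342 km


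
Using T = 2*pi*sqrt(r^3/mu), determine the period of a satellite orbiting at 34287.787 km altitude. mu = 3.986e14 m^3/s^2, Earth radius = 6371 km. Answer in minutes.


r = 40658.7870 km = 4.0658787e+07 m
T = 2*pi*sqrt(r^3/mu) = 2*pi*sqrt(6.7214544e+22 / 3.986e14)
T = 81591.1112 s = 1359.8519 min

1359.8519 minutes


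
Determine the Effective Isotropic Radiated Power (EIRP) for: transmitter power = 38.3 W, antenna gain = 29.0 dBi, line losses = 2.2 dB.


Pt = 38.3 W = 15.8320 dBW
EIRP = Pt_dBW + Gt - losses = 15.8320 + 29.0 - 2.2 = 42.6320 dBW

42.6320 dBW


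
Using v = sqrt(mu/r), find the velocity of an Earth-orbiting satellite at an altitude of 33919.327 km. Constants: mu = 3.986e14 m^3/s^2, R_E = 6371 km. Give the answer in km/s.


r = R_E + alt = 6371.0 + 33919.327 = 40290.3270 km = 4.0290327e+07 m
v = sqrt(mu/r) = sqrt(3.986e14 / 4.0290327e+07) = 3145.3447 m/s = 3.1453 km/s

3.1453 km/s


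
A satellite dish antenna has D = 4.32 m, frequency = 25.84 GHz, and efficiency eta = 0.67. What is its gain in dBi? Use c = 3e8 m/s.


lambda = c/f = 3e8 / 2.584e+10 = 0.01160991 m
G = eta*(pi*D/lambda)^2 = 0.67*(pi*4.32/0.01160991)^2
G = 915555.2365 (linear)
G = 10*log10(915555.2365) = 59.6168 dBi

59.6168 dBi


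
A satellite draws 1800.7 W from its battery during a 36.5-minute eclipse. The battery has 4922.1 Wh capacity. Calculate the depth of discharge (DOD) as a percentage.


E_used = P * t / 60 = 1800.7 * 36.5 / 60 = 1095.4258 Wh
DOD = E_used / E_total * 100 = 1095.4258 / 4922.1 * 100
DOD = 22.2553 %

22.2553 %


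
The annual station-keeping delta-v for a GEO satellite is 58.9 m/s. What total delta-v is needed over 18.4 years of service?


dV = rate * years = 58.9 * 18.4
dV = 1083.7600 m/s

1083.7600 m/s


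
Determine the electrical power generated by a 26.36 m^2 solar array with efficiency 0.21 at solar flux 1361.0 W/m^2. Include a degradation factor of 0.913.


P = area * eta * S * degradation
P = 26.36 * 0.21 * 1361.0 * 0.913
P = 6878.4978 W

6878.4978 W


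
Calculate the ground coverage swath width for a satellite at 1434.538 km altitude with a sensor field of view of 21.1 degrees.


FOV = 21.1 deg = 0.3682645 rad
swath = 2 * alt * tan(FOV/2) = 2 * 1434.538 * tan(0.1841322)
swath = 2 * 1434.538 * 0.1862418
swath = 534.3420 km

534.3420 km


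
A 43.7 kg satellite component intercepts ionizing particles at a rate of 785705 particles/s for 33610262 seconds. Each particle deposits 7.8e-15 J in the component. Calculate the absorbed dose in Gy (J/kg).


Total energy deposited = rate * time * E_per
  = 785705 * 33610262 * 7.8e-15 = 0.2059805 J
Dose = E_total / mass = 0.2059805 / 43.7
Dose = 0.004713512 Gy

0.0047 Gy


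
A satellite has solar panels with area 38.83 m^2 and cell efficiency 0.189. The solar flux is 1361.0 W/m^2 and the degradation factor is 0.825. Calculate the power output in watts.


P = area * eta * S * degradation
P = 38.83 * 0.189 * 1361.0 * 0.825
P = 8240.2667 W

8240.2667 W


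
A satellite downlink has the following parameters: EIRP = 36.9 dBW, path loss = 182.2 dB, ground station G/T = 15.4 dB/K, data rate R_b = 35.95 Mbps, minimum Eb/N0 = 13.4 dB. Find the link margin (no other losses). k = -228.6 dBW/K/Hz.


C/N0 = EIRP - FSPL + G/T - k = 36.9 - 182.2 + 15.4 - (-228.6)
C/N0 = 98.7000 dB-Hz
R_b = 35.95 Mbps = 3.595e+07 bps -> 10*log10(R_b) = 75.5570 dB-Hz
Eb/N0 = C/N0 - 10*log10(R_b) = 98.7000 - 75.5570 = 23.1430 dB
Margin = Eb/N0 - Eb/N0_req = 23.1430 - 13.4 = 9.7430 dB (link closes)

9.7430 dB


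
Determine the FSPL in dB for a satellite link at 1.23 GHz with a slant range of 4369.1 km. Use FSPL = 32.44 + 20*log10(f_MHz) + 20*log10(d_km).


f = 1.23 GHz = 1230.0000 MHz
d = 4369.1 km
FSPL = 32.44 + 20*log10(1230.0000) + 20*log10(4369.1)
FSPL = 32.44 + 61.7981 + 72.8078
FSPL = 167.0459 dB

167.0459 dB


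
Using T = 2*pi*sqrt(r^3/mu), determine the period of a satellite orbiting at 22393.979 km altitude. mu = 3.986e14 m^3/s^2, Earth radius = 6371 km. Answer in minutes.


r = 28764.9790 km = 2.8764979e+07 m
T = 2*pi*sqrt(r^3/mu) = 2*pi*sqrt(2.3800834e+22 / 3.986e14)
T = 48552.0211 s = 809.2004 min

809.2004 minutes


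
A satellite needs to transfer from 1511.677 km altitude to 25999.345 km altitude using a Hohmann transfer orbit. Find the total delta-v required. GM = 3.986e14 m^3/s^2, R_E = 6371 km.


r1 = 7882.6770 km = 7.882677e+06 m
r2 = 32370.3450 km = 3.2370345e+07 m
dv1 = sqrt(mu/r1)*(sqrt(2*r2/(r1+r2)) - 1) = 1907.2097 m/s
dv2 = sqrt(mu/r2)*(1 - sqrt(2*r1/(r1+r2))) = 1313.0167 m/s
total dv = |dv1| + |dv2| = 1907.2097 + 1313.0167 = 3220.2263 m/s = 3.2202 km/s

3.2202 km/s


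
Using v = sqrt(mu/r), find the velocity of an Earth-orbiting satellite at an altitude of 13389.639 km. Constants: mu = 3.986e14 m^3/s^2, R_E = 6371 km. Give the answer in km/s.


r = R_E + alt = 6371.0 + 13389.639 = 19760.6390 km = 1.9760639e+07 m
v = sqrt(mu/r) = sqrt(3.986e14 / 1.9760639e+07) = 4491.2596 m/s = 4.4913 km/s

4.4913 km/s


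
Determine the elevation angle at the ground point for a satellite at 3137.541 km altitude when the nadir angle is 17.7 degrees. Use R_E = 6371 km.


r = R_E + alt = 9508.5410 km
Law of sines in the satellite / Earth-center / ground-point triangle:
  sin(nadir)/R_E = sin(90 + el)/r  =>  cos(el) = (r/R_E)*sin(nadir)
cos(el) = (9508.5410 / 6371.0000) * sin(17.7 deg) = 0.4537609
el = arccos(0.4537609) = 63.0148 deg
(Earth-central angle = 90 - nadir - el = 9.2852 deg)

63.0148 degrees


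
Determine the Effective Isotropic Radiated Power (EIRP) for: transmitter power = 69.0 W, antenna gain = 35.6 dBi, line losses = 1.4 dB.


Pt = 69.0 W = 18.3885 dBW
EIRP = Pt_dBW + Gt - losses = 18.3885 + 35.6 - 1.4 = 52.5885 dBW

52.5885 dBW


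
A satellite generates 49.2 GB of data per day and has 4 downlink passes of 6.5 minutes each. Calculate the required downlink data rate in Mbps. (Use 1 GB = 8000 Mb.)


total contact time = 4 * 6.5 * 60 = 1560.0000 s
data = 49.2 GB = 393600.0000 Mb
rate = 393600.0000 / 1560.0000 = 252.3077 Mbps

252.3077 Mbps


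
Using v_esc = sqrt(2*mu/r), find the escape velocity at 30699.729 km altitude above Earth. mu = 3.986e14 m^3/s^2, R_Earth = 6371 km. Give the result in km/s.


r = 6371.0 + 30699.729 = 37070.7290 km = 3.7070729e+07 m
v_esc = sqrt(2*mu/r) = sqrt(2*3.986e14 / 3.7070729e+07)
v_esc = 4637.3309 m/s = 4.6373 km/s

4.6373 km/s


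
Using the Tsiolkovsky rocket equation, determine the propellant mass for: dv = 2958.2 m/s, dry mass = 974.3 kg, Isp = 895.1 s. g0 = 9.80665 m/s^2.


ve = Isp * g0 = 895.1 * 9.80665 = 8777.932415 m/s
mass ratio = exp(dv/ve) = exp(2958.2/8777.932415) = 1.40074493
m_prop = m_dry * (mr - 1) = 974.3 * (1.40074493 - 1)
m_prop = 390.4458 kg

390.4458 kg


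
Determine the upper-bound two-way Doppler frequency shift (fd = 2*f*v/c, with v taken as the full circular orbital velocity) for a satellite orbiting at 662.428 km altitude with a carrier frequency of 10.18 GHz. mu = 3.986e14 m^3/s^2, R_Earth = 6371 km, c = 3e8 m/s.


r = 7.033428e+06 m
v = sqrt(mu/r) = 7528.0956 m/s (worst-case radial velocity)
f = 10.18 GHz = 1.018e+10 Hz
fd = 2*f*v/c = 2*1.018e+10*7528.0956/3.0e+08
fd = 510906.7530 Hz

510906.7530 Hz


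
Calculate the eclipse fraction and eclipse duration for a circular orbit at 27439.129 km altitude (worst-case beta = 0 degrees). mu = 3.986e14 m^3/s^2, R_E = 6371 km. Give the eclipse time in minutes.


r = 33810.1290 km
T = 1031.1699 min
Eclipse fraction = arcsin(R_E/r)/pi = arcsin(6371.0000/33810.1290)/pi
= arcsin(0.1884347)/pi = 0.06034137
Eclipse duration = 0.06034137 * 1031.1699 = 62.2222 min

62.2222 minutes


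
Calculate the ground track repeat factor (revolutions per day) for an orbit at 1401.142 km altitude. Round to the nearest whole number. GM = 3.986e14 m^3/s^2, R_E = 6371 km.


r = 7.772142e+06 m
T = 2*pi*sqrt(r^3/mu) = 6819.0254 s = 113.6504 min
revs/day = 1440 / 113.6504 = 12.6704
Rounded: 13 revolutions per day

13 revolutions per day


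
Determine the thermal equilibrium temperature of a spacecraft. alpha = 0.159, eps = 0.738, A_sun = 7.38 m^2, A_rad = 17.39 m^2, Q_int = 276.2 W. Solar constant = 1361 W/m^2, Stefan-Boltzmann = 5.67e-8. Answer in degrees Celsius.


Numerator = alpha*S*A_sun + Q_int = 0.159*1361*7.38 + 276.2 = 1873.2246 W
Denominator = eps*sigma*A_rad = 0.738*5.67e-8*17.39 = 7.2767759e-07 W/K^4
T^4 = 2.5742508e+09 K^4
T = 225.2489 K = -47.9011 C

-47.9011 degrees Celsius


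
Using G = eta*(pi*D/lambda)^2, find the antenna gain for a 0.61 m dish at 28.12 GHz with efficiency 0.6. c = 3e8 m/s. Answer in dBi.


lambda = c/f = 3e8 / 2.812e+10 = 0.01066856 m
G = eta*(pi*D/lambda)^2 = 0.6*(pi*0.61/0.01066856)^2
G = 19359.7074 (linear)
G = 10*log10(19359.7074) = 42.8690 dBi

42.8690 dBi


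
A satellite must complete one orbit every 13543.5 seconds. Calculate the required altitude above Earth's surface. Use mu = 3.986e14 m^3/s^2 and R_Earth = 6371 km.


T = 13543.5 s
r = (mu*T^2/(4*pi^2))^(1/3) = (3.986e14 * 13543.5^2 / (4*pi^2))^(1/3)
r = 1.2280417e+07 m = 12280.4174 km
alt = r - R_E = 12280.4174 - 6371 = 5909.4174 km

5909.4174 km


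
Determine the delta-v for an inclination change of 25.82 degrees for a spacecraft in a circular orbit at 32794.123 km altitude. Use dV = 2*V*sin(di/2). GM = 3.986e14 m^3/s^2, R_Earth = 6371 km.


r = 39165.1230 km = 3.9165123e+07 m
V = sqrt(mu/r) = 3190.2073 m/s
di = 25.82 deg = 0.450644 rad
dV = 2*V*sin(di/2) = 2*3190.2073*sin(0.225322)
dV = 1425.5137 m/s = 1.4255 km/s

1.4255 km/s


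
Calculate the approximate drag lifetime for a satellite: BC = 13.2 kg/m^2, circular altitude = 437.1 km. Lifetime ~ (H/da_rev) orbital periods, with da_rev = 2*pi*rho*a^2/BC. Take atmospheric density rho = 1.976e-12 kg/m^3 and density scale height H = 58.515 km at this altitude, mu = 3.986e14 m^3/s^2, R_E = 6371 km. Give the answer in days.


a = R_E + alt = 6808.1000 km = 6.8081e+06 m
da_rev = 2*pi*rho*a^2/BC = 2*pi*1.976e-12*(6.8081e+06)^2/13.2 = 43.595808 m per revolution
N = H/da_rev = 58515.0000 m / 43.595808 m = 1342.2162 revolutions
P = 2*pi*sqrt(a^3/mu) = 5590.4930 s
lifetime = N*P = 1342.2162 * 5590.4930 = 7.5036504e+06 s = 86.8478 days

86.8478 days


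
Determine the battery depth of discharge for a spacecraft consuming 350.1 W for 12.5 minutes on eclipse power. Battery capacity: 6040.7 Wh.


E_used = P * t / 60 = 350.1 * 12.5 / 60 = 72.9375 Wh
DOD = E_used / E_total * 100 = 72.9375 / 6040.7 * 100
DOD = 1.2074 %

1.2074 %


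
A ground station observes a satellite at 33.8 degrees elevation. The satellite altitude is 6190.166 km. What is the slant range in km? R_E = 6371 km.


h = 6190.166 km, el = 33.8 deg
d = -R_E*sin(el) + sqrt((R_E*sin(el))^2 + 2*R_E*h + h^2)
d = -6371.0000*sin(0.5899213) + sqrt((6371.0000*0.5562956)^2 + 2*6371.0000*6190.166 + 6190.166^2)
d = 7846.8158 km

7846.8158 km


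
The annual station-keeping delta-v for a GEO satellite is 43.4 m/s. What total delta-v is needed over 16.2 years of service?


dV = rate * years = 43.4 * 16.2
dV = 703.0800 m/s

703.0800 m/s


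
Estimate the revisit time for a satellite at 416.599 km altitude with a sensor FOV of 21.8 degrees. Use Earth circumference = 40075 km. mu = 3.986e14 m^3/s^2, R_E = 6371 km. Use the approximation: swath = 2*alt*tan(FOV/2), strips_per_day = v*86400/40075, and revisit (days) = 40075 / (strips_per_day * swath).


swath = 2*416.599*tan(0.1902409) = 160.4486 km
v = sqrt(mu/r) = 7663.2070 m/s = 7.6632 km/s
strips/day = v*86400/40075 = 7.6632*86400/40075 = 16.5215
coverage/day = strips * swath = 16.5215 * 160.4486 = 2650.8602 km
revisit = 40075 / 2650.8602 = 15.1177 days

15.1177 days


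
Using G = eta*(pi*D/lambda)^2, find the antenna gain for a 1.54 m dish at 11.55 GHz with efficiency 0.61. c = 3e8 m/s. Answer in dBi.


lambda = c/f = 3e8 / 1.155e+10 = 0.02597403 m
G = eta*(pi*D/lambda)^2 = 0.61*(pi*1.54/0.02597403)^2
G = 21163.7431 (linear)
G = 10*log10(21163.7431) = 43.2559 dBi

43.2559 dBi


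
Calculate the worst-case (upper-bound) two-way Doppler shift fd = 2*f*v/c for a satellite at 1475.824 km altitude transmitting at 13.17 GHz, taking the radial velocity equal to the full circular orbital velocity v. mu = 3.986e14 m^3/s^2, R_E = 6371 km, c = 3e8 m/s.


r = 7.846824e+06 m
v = sqrt(mu/r) = 7127.2451 m/s (worst-case radial velocity)
f = 13.17 GHz = 1.317e+10 Hz
fd = 2*f*v/c = 2*1.317e+10*7127.2451/3.0e+08
fd = 625772.1158 Hz

625772.1158 Hz


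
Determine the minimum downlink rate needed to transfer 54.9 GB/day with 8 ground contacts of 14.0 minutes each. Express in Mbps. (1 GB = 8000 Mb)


total contact time = 8 * 14.0 * 60 = 6720.0000 s
data = 54.9 GB = 439200.0000 Mb
rate = 439200.0000 / 6720.0000 = 65.3571 Mbps

65.3571 Mbps


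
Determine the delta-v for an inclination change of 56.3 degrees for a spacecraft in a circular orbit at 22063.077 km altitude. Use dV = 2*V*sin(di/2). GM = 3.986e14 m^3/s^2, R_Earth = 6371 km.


r = 28434.0770 km = 2.8434077e+07 m
V = sqrt(mu/r) = 3744.1141 m/s
di = 56.3 deg = 0.9826204 rad
dV = 2*V*sin(di/2) = 2*3744.1141*sin(0.4913102)
dV = 3532.8076 m/s = 3.5328 km/s

3.5328 km/s


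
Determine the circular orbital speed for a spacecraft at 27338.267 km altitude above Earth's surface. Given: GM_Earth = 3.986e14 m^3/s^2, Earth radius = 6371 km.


r = R_E + alt = 6371.0 + 27338.267 = 33709.2670 km = 3.3709267e+07 m
v = sqrt(mu/r) = sqrt(3.986e14 / 3.3709267e+07) = 3438.6977 m/s = 3.4387 km/s

3.4387 km/s


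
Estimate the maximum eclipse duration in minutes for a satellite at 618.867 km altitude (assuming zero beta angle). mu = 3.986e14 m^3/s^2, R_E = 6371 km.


r = 6989.8670 km
T = 96.9311 min
Eclipse fraction = arcsin(R_E/r)/pi = arcsin(6371.0000/6989.8670)/pi
= arcsin(0.9114623)/pi = 0.3650456
Eclipse duration = 0.3650456 * 96.9311 = 35.3843 min

35.3843 minutes


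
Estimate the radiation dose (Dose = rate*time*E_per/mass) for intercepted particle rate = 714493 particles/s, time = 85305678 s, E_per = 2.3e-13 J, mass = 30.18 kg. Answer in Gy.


Total energy deposited = rate * time * E_per
  = 714493 * 85305678 * 2.3e-13 = 14.0186 J
Dose = E_total / mass = 14.0186 / 30.18
Dose = 0.4644987 Gy

0.4645 Gy


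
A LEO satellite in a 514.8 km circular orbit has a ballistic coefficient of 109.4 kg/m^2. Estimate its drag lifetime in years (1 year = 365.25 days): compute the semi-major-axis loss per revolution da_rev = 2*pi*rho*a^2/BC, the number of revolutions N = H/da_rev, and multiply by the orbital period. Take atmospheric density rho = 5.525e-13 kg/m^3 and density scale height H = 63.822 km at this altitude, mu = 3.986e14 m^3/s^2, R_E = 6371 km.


a = R_E + alt = 6885.8000 km = 6.8858e+06 m
da_rev = 2*pi*rho*a^2/BC = 2*pi*5.525e-13*(6.8858e+06)^2/109.4 = 1.504540 m per revolution
N = H/da_rev = 63822.0000 m / 1.504540 m = 42419.6199 revolutions
P = 2*pi*sqrt(a^3/mu) = 5686.4710 s
lifetime = N*P = 42419.6199 * 5686.4710 = 2.4121794e+08 s = 2791.8743 days
years = 2791.8743 / 365.25 = 7.6437 years

7.6437 years


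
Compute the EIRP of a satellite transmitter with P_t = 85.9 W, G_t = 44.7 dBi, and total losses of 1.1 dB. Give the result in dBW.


Pt = 85.9 W = 19.3399 dBW
EIRP = Pt_dBW + Gt - losses = 19.3399 + 44.7 - 1.1 = 62.9399 dBW

62.9399 dBW


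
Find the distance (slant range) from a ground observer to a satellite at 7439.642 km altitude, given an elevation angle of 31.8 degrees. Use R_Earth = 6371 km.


h = 7439.642 km, el = 31.8 deg
d = -R_E*sin(el) + sqrt((R_E*sin(el))^2 + 2*R_E*h + h^2)
d = -6371.0000*sin(0.5550147) + sqrt((6371.0000*0.5269558)^2 + 2*6371.0000*7439.642 + 7439.642^2)
d = 9347.6936 km

9347.6936 km


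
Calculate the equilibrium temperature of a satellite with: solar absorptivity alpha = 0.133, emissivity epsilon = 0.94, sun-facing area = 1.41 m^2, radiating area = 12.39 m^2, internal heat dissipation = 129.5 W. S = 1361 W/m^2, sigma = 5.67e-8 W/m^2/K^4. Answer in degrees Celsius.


Numerator = alpha*S*A_sun + Q_int = 0.133*1361*1.41 + 129.5 = 384.7283 W
Denominator = eps*sigma*A_rad = 0.94*5.67e-8*12.39 = 6.6036222e-07 W/K^4
T^4 = 5.8260197e+08 K^4
T = 155.3614 K = -117.7886 C

-117.7886 degrees Celsius


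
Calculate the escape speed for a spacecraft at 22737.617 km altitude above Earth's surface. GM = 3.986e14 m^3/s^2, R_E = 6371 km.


r = 6371.0 + 22737.617 = 29108.6170 km = 2.9108617e+07 m
v_esc = sqrt(2*mu/r) = sqrt(2*3.986e14 / 2.9108617e+07)
v_esc = 5233.2666 m/s = 5.2333 km/s

5.2333 km/s


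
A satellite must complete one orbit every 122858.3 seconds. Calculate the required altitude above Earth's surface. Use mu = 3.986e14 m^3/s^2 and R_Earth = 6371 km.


T = 122858.3 s
r = (mu*T^2/(4*pi^2))^(1/3) = (3.986e14 * 122858.3^2 / (4*pi^2))^(1/3)
r = 5.3414871e+07 m = 53414.8714 km
alt = r - R_E = 53414.8714 - 6371 = 47043.8714 km

47043.8714 km


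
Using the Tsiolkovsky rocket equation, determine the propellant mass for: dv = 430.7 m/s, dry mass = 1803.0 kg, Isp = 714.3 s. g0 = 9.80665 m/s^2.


ve = Isp * g0 = 714.3 * 9.80665 = 7004.890095 m/s
mass ratio = exp(dv/ve) = exp(430.7/7004.890095) = 1.06341520
m_prop = m_dry * (mr - 1) = 1803.0 * (1.06341520 - 1)
m_prop = 114.3376 kg

114.3376 kg


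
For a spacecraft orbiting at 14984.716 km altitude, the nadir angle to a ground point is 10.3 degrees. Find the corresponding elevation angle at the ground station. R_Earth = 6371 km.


r = R_E + alt = 21355.7160 km
Law of sines in the satellite / Earth-center / ground-point triangle:
  sin(nadir)/R_E = sin(90 + el)/r  =>  cos(el) = (r/R_E)*sin(nadir)
cos(el) = (21355.7160 / 6371.0000) * sin(10.3 deg) = 0.5993485
el = arccos(0.5993485) = 53.1767 deg
(Earth-central angle = 90 - nadir - el = 26.5233 deg)

53.1767 degrees


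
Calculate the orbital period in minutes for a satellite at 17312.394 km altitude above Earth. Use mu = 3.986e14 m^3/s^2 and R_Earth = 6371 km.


r = 23683.3940 km = 2.3683394e+07 m
T = 2*pi*sqrt(r^3/mu) = 2*pi*sqrt(1.328409e+22 / 3.986e14)
T = 36272.4701 s = 604.5412 min

604.5412 minutes


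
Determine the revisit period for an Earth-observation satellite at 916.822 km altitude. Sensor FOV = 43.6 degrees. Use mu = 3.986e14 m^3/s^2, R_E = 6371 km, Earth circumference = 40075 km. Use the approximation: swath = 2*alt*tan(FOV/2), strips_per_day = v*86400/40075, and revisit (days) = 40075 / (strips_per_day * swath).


swath = 2*916.822*tan(0.3804818) = 733.4053 km
v = sqrt(mu/r) = 7395.5379 m/s = 7.3955 km/s
strips/day = v*86400/40075 = 7.3955*86400/40075 = 15.9445
coverage/day = strips * swath = 15.9445 * 733.4053 = 11693.7555 km
revisit = 40075 / 11693.7555 = 3.4270 days

3.4270 days


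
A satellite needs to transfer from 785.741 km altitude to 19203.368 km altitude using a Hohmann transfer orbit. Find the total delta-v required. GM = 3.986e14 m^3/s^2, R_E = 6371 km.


r1 = 7156.7410 km = 7.156741e+06 m
r2 = 25574.3680 km = 2.5574368e+07 m
dv1 = sqrt(mu/r1)*(sqrt(2*r2/(r1+r2)) - 1) = 1866.3212 m/s
dv2 = sqrt(mu/r2)*(1 - sqrt(2*r1/(r1+r2))) = 1337.1914 m/s
total dv = |dv1| + |dv2| = 1866.3212 + 1337.1914 = 3203.5126 m/s = 3.2035 km/s

3.2035 km/s


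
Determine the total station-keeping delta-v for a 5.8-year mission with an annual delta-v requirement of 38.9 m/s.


dV = rate * years = 38.9 * 5.8
dV = 225.6200 m/s

225.6200 m/s


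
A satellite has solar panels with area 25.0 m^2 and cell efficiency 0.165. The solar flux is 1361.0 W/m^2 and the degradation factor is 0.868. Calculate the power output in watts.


P = area * eta * S * degradation
P = 25.0 * 0.165 * 1361.0 * 0.868
P = 4873.0605 W

4873.0605 W


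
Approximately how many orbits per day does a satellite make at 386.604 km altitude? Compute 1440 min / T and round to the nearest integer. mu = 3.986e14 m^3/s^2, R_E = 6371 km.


r = 6.757604e+06 m
T = 2*pi*sqrt(r^3/mu) = 5528.4111 s = 92.1402 min
revs/day = 1440 / 92.1402 = 15.6284
Rounded: 16 revolutions per day

16 revolutions per day


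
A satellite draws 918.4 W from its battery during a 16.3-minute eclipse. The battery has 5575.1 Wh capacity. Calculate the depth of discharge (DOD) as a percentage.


E_used = P * t / 60 = 918.4 * 16.3 / 60 = 249.4987 Wh
DOD = E_used / E_total * 100 = 249.4987 / 5575.1 * 100
DOD = 4.4752 %

4.4752 %


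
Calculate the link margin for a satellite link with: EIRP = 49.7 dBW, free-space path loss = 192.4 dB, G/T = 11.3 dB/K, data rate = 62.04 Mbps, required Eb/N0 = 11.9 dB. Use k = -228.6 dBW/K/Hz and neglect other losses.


C/N0 = EIRP - FSPL + G/T - k = 49.7 - 192.4 + 11.3 - (-228.6)
C/N0 = 97.2000 dB-Hz
R_b = 62.04 Mbps = 6.204e+07 bps -> 10*log10(R_b) = 77.9267 dB-Hz
Eb/N0 = C/N0 - 10*log10(R_b) = 97.2000 - 77.9267 = 19.2733 dB
Margin = Eb/N0 - Eb/N0_req = 19.2733 - 11.9 = 7.3733 dB (link closes)

7.3733 dB


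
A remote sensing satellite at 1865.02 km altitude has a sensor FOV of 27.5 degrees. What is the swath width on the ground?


FOV = 27.5 deg = 0.4799655 rad
swath = 2 * alt * tan(FOV/2) = 2 * 1865.02 * tan(0.2399828)
swath = 2 * 1865.02 * 0.2446984
swath = 912.7350 km

912.7350 km


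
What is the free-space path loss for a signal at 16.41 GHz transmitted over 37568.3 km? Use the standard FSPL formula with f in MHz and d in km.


f = 16.41 GHz = 16410.0000 MHz
d = 37568.3 km
FSPL = 32.44 + 20*log10(16410.0000) + 20*log10(37568.3)
FSPL = 32.44 + 84.3022 + 91.4964
FSPL = 208.2386 dB

208.2386 dB


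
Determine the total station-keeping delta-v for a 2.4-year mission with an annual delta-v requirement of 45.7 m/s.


dV = rate * years = 45.7 * 2.4
dV = 109.6800 m/s

109.6800 m/s


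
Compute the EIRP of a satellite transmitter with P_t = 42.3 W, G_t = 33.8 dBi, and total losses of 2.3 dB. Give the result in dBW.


Pt = 42.3 W = 16.2634 dBW
EIRP = Pt_dBW + Gt - losses = 16.2634 + 33.8 - 2.3 = 47.7634 dBW

47.7634 dBW


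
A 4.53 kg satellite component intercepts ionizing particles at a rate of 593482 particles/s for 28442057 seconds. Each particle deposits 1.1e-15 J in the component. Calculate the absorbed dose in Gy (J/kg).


Total energy deposited = rate * time * E_per
  = 593482 * 28442057 * 1.1e-15 = 0.01856783 J
Dose = E_total / mass = 0.01856783 / 4.53
Dose = 0.00409886 Gy

0.0041 Gy


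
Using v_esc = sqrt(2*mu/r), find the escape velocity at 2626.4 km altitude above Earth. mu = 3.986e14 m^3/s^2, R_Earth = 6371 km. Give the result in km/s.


r = 6371.0 + 2626.4 = 8997.4000 km = 8.9974e+06 m
v_esc = sqrt(2*mu/r) = sqrt(2*3.986e14 / 8.9974e+06)
v_esc = 9412.9365 m/s = 9.4129 km/s

9.4129 km/s


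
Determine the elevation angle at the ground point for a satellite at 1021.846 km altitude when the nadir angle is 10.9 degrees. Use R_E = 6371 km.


r = R_E + alt = 7392.8460 km
Law of sines in the satellite / Earth-center / ground-point triangle:
  sin(nadir)/R_E = sin(90 + el)/r  =>  cos(el) = (r/R_E)*sin(nadir)
cos(el) = (7392.8460 / 6371.0000) * sin(10.9 deg) = 0.2194245
el = arccos(0.2194245) = 77.3248 deg
(Earth-central angle = 90 - nadir - el = 1.7752 deg)

77.3248 degrees


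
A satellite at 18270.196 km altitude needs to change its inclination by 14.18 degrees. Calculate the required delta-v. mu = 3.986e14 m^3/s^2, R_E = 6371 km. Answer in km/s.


r = 24641.1960 km = 2.4641196e+07 m
V = sqrt(mu/r) = 4021.9601 m/s
di = 14.18 deg = 0.2474877 rad
dV = 2*V*sin(di/2) = 2*4021.9601*sin(0.1237438)
dV = 992.8472 m/s = 0.9928472 km/s

0.9928 km/s


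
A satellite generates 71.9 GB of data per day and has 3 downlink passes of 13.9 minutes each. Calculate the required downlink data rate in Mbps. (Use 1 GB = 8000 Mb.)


total contact time = 3 * 13.9 * 60 = 2502.0000 s
data = 71.9 GB = 575200.0000 Mb
rate = 575200.0000 / 2502.0000 = 229.8961 Mbps

229.8961 Mbps


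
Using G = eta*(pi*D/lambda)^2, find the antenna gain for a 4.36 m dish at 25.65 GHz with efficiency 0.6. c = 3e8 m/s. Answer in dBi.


lambda = c/f = 3e8 / 2.565e+10 = 0.01169591 m
G = eta*(pi*D/lambda)^2 = 0.6*(pi*4.36/0.01169591)^2
G = 822917.3214 (linear)
G = 10*log10(822917.3214) = 59.1536 dBi

59.1536 dBi


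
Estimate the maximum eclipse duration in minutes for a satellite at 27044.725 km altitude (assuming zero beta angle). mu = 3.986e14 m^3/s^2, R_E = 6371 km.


r = 33415.7250 km
T = 1013.1793 min
Eclipse fraction = arcsin(R_E/r)/pi = arcsin(6371.0000/33415.7250)/pi
= arcsin(0.1906587)/pi = 0.06106239
Eclipse duration = 0.06106239 * 1013.1793 = 61.8671 min

61.8671 minutes


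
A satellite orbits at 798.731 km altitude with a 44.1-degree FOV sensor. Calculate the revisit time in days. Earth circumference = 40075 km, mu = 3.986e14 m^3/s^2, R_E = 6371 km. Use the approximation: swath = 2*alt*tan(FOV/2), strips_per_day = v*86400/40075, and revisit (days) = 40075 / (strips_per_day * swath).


swath = 2*798.731*tan(0.3848451) = 647.0387 km
v = sqrt(mu/r) = 7456.1943 m/s = 7.4562 km/s
strips/day = v*86400/40075 = 7.4562*86400/40075 = 16.0752
coverage/day = strips * swath = 16.0752 * 647.0387 = 10401.3019 km
revisit = 40075 / 10401.3019 = 3.8529 days

3.8529 days
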